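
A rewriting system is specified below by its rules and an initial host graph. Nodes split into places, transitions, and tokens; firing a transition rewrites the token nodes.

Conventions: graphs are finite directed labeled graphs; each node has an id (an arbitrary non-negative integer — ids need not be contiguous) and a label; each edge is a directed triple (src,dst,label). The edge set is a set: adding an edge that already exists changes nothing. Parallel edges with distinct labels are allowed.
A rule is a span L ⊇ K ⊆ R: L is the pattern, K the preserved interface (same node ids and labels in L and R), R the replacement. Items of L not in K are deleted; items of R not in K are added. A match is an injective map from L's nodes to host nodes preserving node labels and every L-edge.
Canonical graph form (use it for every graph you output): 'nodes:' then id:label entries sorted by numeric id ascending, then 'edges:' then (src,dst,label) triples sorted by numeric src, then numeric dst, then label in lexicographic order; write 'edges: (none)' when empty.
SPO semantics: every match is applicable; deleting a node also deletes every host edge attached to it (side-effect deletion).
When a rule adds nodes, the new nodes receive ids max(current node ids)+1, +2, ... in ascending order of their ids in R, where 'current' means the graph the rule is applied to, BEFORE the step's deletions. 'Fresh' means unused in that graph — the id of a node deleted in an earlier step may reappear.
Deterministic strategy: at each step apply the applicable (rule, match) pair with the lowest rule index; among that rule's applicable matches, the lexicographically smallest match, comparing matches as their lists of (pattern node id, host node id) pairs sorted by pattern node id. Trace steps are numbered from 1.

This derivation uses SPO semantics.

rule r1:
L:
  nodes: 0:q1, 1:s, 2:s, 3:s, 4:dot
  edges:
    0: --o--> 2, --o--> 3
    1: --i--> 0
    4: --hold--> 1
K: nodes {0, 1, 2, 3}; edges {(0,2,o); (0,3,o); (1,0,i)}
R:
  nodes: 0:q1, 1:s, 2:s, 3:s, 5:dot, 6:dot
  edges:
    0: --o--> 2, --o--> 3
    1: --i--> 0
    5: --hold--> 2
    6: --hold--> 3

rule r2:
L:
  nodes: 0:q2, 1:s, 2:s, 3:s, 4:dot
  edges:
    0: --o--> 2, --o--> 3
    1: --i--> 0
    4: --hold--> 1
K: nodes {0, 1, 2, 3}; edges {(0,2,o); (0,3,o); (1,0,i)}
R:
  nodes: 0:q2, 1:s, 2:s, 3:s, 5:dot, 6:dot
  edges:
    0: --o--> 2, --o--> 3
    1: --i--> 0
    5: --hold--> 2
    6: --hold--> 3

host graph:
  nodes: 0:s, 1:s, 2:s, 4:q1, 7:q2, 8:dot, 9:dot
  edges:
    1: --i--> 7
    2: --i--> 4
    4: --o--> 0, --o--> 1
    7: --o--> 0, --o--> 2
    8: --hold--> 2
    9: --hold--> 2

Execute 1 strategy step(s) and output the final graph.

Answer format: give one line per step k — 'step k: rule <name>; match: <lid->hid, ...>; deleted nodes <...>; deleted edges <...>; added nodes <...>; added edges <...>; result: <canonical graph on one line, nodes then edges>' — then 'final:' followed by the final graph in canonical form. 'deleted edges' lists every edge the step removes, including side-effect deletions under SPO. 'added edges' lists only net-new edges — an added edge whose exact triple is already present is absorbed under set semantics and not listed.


step 1: rule r1; match: 0->4, 1->2, 2->0, 3->1, 4->8; deleted nodes 8; deleted edges (8,2,hold); added nodes 10, 11; added edges (10,0,hold); (11,1,hold); result: nodes: 0:s, 1:s, 2:s, 4:q1, 7:q2, 9:dot, 10:dot, 11:dot edges: (1,7,i); (2,4,i); (4,0,o); (4,1,o); (7,0,o); (7,2,o); (9,2,hold); (10,0,hold); (11,1,hold)
final:
nodes: 0:s, 1:s, 2:s, 4:q1, 7:q2, 9:dot, 10:dot, 11:dot
edges: (1,7,i); (2,4,i); (4,0,o); (4,1,o); (7,0,o); (7,2,o); (9,2,hold); (10,0,hold); (11,1,hold)


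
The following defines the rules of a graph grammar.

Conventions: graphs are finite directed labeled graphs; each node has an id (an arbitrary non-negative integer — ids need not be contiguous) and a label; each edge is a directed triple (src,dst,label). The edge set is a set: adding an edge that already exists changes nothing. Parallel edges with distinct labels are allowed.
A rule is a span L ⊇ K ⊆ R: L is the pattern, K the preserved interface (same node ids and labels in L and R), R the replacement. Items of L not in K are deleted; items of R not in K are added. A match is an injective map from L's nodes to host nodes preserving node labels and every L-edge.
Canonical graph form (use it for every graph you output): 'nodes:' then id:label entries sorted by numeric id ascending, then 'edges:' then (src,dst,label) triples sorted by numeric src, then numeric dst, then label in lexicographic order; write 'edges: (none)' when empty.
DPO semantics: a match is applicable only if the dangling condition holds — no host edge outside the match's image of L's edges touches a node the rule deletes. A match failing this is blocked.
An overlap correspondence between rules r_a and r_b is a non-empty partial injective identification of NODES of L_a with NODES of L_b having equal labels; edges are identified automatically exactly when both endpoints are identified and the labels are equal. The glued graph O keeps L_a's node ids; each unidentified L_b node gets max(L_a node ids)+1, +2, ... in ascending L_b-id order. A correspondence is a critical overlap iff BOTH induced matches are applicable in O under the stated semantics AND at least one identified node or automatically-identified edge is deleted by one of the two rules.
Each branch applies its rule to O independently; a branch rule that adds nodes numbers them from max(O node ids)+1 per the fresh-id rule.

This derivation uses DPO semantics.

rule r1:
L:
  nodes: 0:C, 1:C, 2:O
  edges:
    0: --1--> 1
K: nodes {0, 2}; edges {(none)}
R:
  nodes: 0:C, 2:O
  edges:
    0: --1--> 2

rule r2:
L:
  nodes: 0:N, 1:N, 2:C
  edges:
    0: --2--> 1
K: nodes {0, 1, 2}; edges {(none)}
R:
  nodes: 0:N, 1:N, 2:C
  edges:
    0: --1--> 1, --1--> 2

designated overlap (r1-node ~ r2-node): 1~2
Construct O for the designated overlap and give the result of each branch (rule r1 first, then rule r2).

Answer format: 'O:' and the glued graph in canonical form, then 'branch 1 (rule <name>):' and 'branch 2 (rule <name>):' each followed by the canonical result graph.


O:
nodes: 0:C, 1:C, 2:O, 3:N, 4:N
edges: (0,1,1); (3,4,2)
branch 1 (rule r1):
nodes: 0:C, 2:O, 3:N, 4:N
edges: (0,2,1); (3,4,2)
branch 2 (rule r2):
nodes: 0:C, 1:C, 2:O, 3:N, 4:N
edges: (0,1,1); (3,1,1); (3,4,1)


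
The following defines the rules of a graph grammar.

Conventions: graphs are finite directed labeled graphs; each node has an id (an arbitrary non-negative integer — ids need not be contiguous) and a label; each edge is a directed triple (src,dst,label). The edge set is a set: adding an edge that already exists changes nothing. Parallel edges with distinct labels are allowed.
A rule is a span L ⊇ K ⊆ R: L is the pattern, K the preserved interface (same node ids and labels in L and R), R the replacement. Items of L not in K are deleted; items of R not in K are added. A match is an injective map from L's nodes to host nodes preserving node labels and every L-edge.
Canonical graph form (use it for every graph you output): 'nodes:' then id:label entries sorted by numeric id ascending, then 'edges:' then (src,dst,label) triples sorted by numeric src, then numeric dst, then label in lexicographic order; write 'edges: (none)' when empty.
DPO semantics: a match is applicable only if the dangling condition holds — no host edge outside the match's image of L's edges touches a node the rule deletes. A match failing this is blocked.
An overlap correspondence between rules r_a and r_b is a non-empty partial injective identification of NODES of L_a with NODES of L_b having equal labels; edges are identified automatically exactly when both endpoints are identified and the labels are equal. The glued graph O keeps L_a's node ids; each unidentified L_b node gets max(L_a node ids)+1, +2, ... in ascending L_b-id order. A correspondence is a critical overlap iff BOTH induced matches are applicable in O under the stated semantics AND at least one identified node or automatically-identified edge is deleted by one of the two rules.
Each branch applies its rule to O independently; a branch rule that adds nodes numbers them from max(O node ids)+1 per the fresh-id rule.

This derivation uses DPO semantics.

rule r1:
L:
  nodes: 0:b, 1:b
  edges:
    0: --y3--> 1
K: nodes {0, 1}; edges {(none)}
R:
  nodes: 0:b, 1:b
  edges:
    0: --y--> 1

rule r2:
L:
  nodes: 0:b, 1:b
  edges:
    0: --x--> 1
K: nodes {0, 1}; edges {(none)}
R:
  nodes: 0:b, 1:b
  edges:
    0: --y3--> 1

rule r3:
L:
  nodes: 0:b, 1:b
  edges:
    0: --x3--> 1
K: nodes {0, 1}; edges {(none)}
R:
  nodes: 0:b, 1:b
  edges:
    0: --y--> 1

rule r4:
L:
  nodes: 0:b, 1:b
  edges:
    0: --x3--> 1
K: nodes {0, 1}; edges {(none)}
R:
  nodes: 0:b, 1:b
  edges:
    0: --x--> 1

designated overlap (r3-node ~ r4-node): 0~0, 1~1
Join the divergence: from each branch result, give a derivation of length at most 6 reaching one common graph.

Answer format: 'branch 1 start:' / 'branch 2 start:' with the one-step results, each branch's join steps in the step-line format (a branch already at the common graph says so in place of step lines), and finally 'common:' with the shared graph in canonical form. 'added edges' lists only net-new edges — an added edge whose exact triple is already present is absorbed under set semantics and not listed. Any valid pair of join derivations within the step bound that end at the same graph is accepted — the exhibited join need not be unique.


branch 1 start:
nodes: 0:b, 1:b
edges: (0,1,y)
branch 2 start:
nodes: 0:b, 1:b
edges: (0,1,x)
branch 1: already at the common graph (0 steps)
branch 2 step 1: rule r2; match: 0->0, 1->1; deleted nodes (none); deleted edges (0,1,x); added nodes (none); added edges (0,1,y3); result: nodes: 0:b, 1:b edges: (0,1,y3)
branch 2 step 2: rule r1; match: 0->0, 1->1; deleted nodes (none); deleted edges (0,1,y3); added nodes (none); added edges (0,1,y); result: nodes: 0:b, 1:b edges: (0,1,y)
common:
nodes: 0:b, 1:b
edges: (0,1,y)


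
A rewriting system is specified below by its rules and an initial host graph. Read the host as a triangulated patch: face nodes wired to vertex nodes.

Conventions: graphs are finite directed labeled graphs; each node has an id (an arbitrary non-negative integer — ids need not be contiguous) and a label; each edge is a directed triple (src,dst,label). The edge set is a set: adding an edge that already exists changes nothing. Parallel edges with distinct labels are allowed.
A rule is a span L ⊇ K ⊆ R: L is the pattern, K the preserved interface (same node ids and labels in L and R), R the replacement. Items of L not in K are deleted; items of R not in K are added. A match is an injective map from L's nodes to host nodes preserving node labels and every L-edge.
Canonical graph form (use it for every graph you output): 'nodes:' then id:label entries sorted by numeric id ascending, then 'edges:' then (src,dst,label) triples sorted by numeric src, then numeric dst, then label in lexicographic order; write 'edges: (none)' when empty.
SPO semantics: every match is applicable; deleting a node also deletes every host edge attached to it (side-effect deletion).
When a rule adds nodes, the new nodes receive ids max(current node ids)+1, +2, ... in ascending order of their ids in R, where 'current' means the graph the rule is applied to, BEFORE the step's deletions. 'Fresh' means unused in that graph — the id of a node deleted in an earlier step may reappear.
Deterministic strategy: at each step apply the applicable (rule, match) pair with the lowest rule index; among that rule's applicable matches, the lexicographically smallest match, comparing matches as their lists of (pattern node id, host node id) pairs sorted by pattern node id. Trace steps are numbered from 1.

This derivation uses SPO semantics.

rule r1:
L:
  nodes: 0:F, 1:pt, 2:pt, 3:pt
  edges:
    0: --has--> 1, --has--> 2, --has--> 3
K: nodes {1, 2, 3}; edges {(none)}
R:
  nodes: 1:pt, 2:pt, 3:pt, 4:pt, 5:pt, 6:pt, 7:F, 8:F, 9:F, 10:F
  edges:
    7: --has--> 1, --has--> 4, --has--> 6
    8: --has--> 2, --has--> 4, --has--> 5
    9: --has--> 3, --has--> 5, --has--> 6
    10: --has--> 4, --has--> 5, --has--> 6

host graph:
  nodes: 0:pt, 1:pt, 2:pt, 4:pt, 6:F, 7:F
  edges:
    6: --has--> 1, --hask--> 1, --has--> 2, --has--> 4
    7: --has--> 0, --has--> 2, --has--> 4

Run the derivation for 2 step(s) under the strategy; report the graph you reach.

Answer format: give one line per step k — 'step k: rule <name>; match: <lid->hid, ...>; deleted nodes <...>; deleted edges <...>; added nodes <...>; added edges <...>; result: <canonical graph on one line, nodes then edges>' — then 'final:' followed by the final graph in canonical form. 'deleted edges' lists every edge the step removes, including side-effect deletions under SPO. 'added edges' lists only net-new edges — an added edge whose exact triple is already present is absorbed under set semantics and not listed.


step 1: rule r1; match: 0->6, 1->1, 2->2, 3->4; deleted nodes 6; deleted edges (6,1,has); (6,1,hask); (6,2,has); (6,4,has); added nodes 8, 9, 10, 11, 12, 13, 14; added edges (11,1,has); (11,8,has); (11,10,has); (12,2,has); (12,8,has); (12,9,has); (13,4,has); (13,9,has); (13,10,has); (14,8,has); (14,9,has); (14,10,has); result: nodes: 0:pt, 1:pt, 2:pt, 4:pt, 7:F, 8:pt, 9:pt, 10:pt, 11:F, 12:F, 13:F, 14:F edges: (7,0,has); (7,2,has); (7,4,has); (11,1,has); (11,8,has); (11,10,has); (12,2,has); (12,8,has); (12,9,has); (13,4,has); (13,9,has); (13,10,has); (14,8,has); (14,9,has); (14,10,has)
step 2: rule r1; match: 0->7, 1->0, 2->2, 3->4; deleted nodes 7; deleted edges (7,0,has); (7,2,has); (7,4,has); added nodes 15, 16, 17, 18, 19, 20, 21; added edges (18,0,has); (18,15,has); (18,17,has); (19,2,has); (19,15,has); (19,16,has); (20,4,has); (20,16,has); (20,17,has); (21,15,has); (21,16,has); (21,17,has); result: nodes: 0:pt, 1:pt, 2:pt, 4:pt, 8:pt, 9:pt, 10:pt, 11:F, 12:F, 13:F, 14:F, 15:pt, 16:pt, 17:pt, 18:F, 19:F, 20:F, 21:F edges: (11,1,has); (11,8,has); (11,10,has); (12,2,has); (12,8,has); (12,9,has); (13,4,has); (13,9,has); (13,10,has); (14,8,has); (14,9,has); (14,10,has); (18,0,has); (18,15,has); (18,17,has); (19,2,has); (19,15,has); (19,16,has); (20,4,has); (20,16,has); (20,17,has); (21,15,has); (21,16,has); (21,17,has)
final:
nodes: 0:pt, 1:pt, 2:pt, 4:pt, 8:pt, 9:pt, 10:pt, 11:F, 12:F, 13:F, 14:F, 15:pt, 16:pt, 17:pt, 18:F, 19:F, 20:F, 21:F
edges: (11,1,has); (11,8,has); (11,10,has); (12,2,has); (12,8,has); (12,9,has); (13,4,has); (13,9,has); (13,10,has); (14,8,has); (14,9,has); (14,10,has); (18,0,has); (18,15,has); (18,17,has); (19,2,has); (19,15,has); (19,16,has); (20,4,has); (20,16,has); (20,17,has); (21,15,has); (21,16,has); (21,17,has)


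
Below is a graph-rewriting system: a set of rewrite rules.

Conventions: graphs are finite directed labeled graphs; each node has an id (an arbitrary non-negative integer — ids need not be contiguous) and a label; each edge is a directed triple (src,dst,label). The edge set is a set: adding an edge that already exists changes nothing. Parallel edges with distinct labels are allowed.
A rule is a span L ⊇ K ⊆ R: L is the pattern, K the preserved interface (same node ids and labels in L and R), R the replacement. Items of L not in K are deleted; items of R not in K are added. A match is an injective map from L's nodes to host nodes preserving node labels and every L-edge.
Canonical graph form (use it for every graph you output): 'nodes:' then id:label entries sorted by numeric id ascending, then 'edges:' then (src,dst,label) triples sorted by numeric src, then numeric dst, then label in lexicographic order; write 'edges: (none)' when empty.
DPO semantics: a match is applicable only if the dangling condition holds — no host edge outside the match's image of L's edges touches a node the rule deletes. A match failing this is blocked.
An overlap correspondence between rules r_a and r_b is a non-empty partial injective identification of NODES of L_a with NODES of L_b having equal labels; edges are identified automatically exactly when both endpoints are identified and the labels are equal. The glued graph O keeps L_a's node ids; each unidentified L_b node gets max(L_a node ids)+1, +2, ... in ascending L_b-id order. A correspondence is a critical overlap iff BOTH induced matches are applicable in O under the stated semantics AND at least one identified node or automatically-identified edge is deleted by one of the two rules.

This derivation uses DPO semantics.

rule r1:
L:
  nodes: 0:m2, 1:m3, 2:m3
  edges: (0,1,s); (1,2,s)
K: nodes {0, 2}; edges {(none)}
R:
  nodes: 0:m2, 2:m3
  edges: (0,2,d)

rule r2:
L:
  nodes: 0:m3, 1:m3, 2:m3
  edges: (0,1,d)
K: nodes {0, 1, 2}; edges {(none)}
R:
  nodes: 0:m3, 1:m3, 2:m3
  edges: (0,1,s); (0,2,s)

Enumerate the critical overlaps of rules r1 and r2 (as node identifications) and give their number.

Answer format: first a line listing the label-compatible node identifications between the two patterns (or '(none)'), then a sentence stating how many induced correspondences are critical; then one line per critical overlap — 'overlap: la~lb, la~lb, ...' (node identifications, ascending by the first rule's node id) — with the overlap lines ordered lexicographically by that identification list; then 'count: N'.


label-compatible node identifications between L(r1) and L(r2): 1~0, 1~1, 1~2, 2~0, 2~1, 2~2
3 of the induced correspondences are critical overlaps of r1 and r2.
overlap: 1~2
overlap: 1~2, 2~0
overlap: 1~2, 2~1
count: 3


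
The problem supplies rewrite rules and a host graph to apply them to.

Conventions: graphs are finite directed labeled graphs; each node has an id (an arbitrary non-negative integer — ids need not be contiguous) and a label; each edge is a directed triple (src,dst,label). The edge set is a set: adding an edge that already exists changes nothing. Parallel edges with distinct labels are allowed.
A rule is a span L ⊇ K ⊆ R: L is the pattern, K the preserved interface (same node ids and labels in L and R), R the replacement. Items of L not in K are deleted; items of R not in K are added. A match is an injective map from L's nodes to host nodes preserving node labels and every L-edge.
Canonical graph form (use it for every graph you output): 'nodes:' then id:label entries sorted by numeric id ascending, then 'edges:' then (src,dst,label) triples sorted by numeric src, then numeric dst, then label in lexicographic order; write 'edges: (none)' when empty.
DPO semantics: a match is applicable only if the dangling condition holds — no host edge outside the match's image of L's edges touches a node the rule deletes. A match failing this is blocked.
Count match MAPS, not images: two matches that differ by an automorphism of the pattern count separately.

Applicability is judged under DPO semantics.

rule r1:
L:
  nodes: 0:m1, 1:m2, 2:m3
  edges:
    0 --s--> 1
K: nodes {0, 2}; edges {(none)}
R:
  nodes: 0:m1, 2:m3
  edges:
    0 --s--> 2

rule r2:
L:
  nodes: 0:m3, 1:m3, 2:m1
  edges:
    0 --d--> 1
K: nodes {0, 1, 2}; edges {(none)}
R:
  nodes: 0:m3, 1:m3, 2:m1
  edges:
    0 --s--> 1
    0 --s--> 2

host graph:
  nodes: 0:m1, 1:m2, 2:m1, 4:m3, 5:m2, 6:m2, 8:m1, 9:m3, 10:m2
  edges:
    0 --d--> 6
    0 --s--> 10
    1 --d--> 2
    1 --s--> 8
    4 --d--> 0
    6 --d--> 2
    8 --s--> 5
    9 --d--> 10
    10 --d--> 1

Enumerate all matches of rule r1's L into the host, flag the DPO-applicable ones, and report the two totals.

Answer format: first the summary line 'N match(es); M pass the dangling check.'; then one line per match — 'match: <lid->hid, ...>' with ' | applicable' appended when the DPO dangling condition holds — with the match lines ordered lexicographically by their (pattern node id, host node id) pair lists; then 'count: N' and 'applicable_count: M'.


4 match(es); 2 pass the dangling check.
match: 0->0, 1->10, 2->4
match: 0->0, 1->10, 2->9
match: 0->8, 1->5, 2->4 | applicable
match: 0->8, 1->5, 2->9 | applicable
count: 4
applicable_count: 2


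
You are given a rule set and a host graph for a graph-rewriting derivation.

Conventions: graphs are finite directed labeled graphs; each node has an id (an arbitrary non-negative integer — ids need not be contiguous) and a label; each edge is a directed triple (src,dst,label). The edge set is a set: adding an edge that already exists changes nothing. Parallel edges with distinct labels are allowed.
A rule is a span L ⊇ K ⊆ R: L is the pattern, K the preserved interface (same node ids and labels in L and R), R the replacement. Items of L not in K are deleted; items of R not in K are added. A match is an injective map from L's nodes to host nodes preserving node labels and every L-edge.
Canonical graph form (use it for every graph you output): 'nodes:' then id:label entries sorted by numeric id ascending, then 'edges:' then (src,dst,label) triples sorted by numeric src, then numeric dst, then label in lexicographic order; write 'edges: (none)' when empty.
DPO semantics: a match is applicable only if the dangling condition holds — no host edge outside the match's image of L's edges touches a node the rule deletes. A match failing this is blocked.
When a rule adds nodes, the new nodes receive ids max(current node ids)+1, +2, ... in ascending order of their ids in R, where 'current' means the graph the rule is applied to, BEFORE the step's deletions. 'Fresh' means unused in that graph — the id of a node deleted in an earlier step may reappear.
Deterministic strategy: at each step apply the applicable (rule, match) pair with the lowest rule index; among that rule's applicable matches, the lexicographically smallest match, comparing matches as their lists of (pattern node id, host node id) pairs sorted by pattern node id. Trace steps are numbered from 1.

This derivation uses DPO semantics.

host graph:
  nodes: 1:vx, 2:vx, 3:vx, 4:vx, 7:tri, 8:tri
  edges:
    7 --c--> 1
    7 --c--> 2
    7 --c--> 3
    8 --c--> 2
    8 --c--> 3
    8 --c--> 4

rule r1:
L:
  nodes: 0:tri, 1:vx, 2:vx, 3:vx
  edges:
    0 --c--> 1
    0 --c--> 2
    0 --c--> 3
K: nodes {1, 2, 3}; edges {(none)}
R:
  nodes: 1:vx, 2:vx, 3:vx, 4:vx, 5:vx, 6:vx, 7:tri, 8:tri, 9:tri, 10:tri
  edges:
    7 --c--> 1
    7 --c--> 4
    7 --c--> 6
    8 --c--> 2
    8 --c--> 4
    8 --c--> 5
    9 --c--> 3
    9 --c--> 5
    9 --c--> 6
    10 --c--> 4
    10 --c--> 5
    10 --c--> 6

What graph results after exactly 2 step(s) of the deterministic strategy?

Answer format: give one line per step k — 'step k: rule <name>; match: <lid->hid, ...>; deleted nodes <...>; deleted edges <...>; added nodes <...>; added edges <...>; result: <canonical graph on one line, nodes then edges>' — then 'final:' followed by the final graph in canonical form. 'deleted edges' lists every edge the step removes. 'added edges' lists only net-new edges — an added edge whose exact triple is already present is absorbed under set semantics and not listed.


step 1: rule r1; match: 0->7, 1->1, 2->2, 3->3; deleted nodes 7; deleted edges (7,1,c); (7,2,c); (7,3,c); added nodes 9, 10, 11, 12, 13, 14, 15; added edges (12,1,c); (12,9,c); (12,11,c); (13,2,c); (13,9,c); (13,10,c); (14,3,c); (14,10,c); (14,11,c); (15,9,c); (15,10,c); (15,11,c); result: nodes: 1:vx, 2:vx, 3:vx, 4:vx, 8:tri, 9:vx, 10:vx, 11:vx, 12:tri, 13:tri, 14:tri, 15:tri edges: (8,2,c); (8,3,c); (8,4,c); (12,1,c); (12,9,c); (12,11,c); (13,2,c); (13,9,c); (13,10,c); (14,3,c); (14,10,c); (14,11,c); (15,9,c); (15,10,c); (15,11,c)
step 2: rule r1; match: 0->8, 1->2, 2->3, 3->4; deleted nodes 8; deleted edges (8,2,c); (8,3,c); (8,4,c); added nodes 16, 17, 18, 19, 20, 21, 22; added edges (19,2,c); (19,16,c); (19,18,c); (20,3,c); (20,16,c); (20,17,c); (21,4,c); (21,17,c); (21,18,c); (22,16,c); (22,17,c); (22,18,c); result: nodes: 1:vx, 2:vx, 3:vx, 4:vx, 9:vx, 10:vx, 11:vx, 12:tri, 13:tri, 14:tri, 15:tri, 16:vx, 17:vx, 18:vx, 19:tri, 20:tri, 21:tri, 22:tri edges: (12,1,c); (12,9,c); (12,11,c); (13,2,c); (13,9,c); (13,10,c); (14,3,c); (14,10,c); (14,11,c); (15,9,c); (15,10,c); (15,11,c); (19,2,c); (19,16,c); (19,18,c); (20,3,c); (20,16,c); (20,17,c); (21,4,c); (21,17,c); (21,18,c); (22,16,c); (22,17,c); (22,18,c)
final:
nodes: 1:vx, 2:vx, 3:vx, 4:vx, 9:vx, 10:vx, 11:vx, 12:tri, 13:tri, 14:tri, 15:tri, 16:vx, 17:vx, 18:vx, 19:tri, 20:tri, 21:tri, 22:tri
edges: (12,1,c); (12,9,c); (12,11,c); (13,2,c); (13,9,c); (13,10,c); (14,3,c); (14,10,c); (14,11,c); (15,9,c); (15,10,c); (15,11,c); (19,2,c); (19,16,c); (19,18,c); (20,3,c); (20,16,c); (20,17,c); (21,4,c); (21,17,c); (21,18,c); (22,16,c); (22,17,c); (22,18,c)


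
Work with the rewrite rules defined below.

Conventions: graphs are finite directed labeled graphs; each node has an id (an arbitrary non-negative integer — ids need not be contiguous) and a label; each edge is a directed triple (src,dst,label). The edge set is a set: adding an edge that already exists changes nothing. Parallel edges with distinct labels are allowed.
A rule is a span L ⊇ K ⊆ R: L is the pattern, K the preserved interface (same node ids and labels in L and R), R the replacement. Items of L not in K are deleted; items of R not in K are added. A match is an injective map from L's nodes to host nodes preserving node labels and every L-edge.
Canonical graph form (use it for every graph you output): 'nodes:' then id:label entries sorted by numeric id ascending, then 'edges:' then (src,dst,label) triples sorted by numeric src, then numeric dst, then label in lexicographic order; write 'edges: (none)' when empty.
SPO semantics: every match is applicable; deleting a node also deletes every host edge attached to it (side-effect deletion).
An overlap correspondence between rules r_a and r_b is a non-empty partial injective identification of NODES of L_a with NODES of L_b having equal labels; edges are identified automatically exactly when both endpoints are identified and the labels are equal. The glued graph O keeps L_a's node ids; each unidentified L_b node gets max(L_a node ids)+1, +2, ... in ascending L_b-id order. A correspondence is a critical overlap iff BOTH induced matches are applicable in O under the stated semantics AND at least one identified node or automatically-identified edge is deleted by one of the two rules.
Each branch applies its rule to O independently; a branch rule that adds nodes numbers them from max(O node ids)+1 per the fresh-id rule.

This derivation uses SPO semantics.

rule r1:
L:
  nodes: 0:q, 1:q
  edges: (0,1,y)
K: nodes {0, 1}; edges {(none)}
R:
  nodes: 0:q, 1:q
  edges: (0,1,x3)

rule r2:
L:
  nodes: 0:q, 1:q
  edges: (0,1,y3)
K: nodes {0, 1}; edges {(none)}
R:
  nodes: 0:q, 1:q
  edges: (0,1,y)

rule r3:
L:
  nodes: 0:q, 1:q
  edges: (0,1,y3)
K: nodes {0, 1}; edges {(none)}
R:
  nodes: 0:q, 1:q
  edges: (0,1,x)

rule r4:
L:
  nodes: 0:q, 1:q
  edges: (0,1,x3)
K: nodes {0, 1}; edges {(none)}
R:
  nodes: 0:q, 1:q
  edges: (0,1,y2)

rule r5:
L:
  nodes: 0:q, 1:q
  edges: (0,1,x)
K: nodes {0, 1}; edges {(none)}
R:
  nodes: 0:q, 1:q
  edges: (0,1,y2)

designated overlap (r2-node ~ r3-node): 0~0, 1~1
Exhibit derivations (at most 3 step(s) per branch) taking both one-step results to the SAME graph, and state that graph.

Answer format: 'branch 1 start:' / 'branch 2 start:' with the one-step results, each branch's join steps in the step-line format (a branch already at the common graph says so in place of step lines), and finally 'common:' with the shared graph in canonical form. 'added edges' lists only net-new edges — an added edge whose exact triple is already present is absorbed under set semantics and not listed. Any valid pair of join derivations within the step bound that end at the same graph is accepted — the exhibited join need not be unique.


branch 1 start:
nodes: 0:q, 1:q
edges: (0,1,y)
branch 2 start:
nodes: 0:q, 1:q
edges: (0,1,x)
branch 1 step 1: rule r1; match: 0->0, 1->1; deleted nodes (none); deleted edges (0,1,y); added nodes (none); added edges (0,1,x3); result: nodes: 0:q, 1:q edges: (0,1,x3)
branch 1 step 2: rule r4; match: 0->0, 1->1; deleted nodes (none); deleted edges (0,1,x3); added nodes (none); added edges (0,1,y2); result: nodes: 0:q, 1:q edges: (0,1,y2)
branch 2 step 1: rule r5; match: 0->0, 1->1; deleted nodes (none); deleted edges (0,1,x); added nodes (none); added edges (0,1,y2); result: nodes: 0:q, 1:q edges: (0,1,y2)
common:
nodes: 0:q, 1:q
edges: (0,1,y2)


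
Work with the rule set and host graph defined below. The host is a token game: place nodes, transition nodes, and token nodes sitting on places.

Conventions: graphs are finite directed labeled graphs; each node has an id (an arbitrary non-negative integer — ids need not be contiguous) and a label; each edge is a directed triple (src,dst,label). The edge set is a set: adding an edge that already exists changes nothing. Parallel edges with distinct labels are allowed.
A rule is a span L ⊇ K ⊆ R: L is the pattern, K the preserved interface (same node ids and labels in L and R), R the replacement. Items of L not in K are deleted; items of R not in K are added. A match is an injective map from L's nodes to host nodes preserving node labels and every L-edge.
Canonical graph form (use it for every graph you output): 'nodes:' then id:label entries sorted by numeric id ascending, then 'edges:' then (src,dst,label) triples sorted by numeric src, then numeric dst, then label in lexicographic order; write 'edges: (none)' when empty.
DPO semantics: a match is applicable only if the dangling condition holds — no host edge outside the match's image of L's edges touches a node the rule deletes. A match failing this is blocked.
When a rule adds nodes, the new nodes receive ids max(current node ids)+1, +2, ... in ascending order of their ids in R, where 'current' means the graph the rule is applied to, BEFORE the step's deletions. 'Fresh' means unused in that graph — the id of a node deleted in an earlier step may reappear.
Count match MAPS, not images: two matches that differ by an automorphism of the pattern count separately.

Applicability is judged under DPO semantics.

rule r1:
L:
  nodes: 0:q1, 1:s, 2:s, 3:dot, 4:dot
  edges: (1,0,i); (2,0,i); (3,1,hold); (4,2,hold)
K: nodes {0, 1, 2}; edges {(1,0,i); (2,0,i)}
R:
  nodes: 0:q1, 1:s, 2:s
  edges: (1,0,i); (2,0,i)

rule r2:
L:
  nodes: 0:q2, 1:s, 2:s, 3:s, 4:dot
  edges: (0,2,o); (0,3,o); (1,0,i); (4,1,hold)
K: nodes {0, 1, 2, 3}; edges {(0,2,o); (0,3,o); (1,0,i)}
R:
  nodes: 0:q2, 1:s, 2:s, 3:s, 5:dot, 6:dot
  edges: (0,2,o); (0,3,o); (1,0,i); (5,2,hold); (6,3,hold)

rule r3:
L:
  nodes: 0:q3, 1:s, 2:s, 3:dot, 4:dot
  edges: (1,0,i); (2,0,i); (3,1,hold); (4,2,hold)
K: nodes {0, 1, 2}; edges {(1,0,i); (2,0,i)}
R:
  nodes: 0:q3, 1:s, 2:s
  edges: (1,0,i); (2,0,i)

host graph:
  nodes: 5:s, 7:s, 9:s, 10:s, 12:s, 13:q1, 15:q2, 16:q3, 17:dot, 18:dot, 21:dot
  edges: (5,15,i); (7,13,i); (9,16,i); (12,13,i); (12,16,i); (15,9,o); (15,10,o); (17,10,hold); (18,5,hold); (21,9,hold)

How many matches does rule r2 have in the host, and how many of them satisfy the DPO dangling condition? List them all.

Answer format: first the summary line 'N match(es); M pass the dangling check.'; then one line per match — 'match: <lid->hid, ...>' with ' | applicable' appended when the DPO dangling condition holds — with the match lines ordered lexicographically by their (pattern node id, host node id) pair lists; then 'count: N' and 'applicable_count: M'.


2 match(es); 2 pass the dangling check.
match: 0->15, 1->5, 2->9, 3->10, 4->18 | applicable
match: 0->15, 1->5, 2->10, 3->9, 4->18 | applicable
count: 2
applicable_count: 2


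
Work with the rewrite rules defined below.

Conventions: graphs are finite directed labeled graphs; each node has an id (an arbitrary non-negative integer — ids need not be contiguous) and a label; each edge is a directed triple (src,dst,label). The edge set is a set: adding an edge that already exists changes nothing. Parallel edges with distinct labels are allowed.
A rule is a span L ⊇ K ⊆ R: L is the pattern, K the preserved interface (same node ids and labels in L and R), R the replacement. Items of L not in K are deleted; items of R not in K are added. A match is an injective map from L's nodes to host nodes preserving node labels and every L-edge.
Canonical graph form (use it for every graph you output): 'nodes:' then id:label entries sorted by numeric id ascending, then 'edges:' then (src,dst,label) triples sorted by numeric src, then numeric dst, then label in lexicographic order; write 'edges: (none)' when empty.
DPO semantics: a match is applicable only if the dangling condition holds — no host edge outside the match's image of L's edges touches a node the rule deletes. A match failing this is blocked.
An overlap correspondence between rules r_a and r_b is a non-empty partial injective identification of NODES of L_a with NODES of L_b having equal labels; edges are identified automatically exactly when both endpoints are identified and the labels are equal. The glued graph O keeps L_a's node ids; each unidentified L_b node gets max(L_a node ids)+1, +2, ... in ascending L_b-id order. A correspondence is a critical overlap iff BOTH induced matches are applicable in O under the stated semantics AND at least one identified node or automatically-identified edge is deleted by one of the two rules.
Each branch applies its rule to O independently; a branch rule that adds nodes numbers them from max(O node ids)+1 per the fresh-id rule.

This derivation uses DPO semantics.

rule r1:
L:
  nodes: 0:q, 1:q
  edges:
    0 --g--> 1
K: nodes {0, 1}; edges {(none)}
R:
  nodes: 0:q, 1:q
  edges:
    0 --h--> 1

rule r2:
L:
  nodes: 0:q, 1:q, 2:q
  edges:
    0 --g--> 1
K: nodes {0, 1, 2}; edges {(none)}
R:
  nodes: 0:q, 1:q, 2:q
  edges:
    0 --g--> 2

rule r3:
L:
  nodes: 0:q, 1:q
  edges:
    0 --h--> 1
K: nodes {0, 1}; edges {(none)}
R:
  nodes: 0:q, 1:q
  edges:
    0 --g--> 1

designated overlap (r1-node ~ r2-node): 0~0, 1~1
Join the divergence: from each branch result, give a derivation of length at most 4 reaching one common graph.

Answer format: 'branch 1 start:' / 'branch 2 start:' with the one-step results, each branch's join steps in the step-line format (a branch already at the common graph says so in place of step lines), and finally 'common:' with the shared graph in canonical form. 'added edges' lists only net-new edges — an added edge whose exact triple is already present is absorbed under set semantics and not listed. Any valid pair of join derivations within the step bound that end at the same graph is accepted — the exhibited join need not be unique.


branch 1 start:
nodes: 0:q, 1:q, 2:q
edges: (0,1,h)
branch 2 start:
nodes: 0:q, 1:q, 2:q
edges: (0,2,g)
branch 1 step 1: rule r3; match: 0->0, 1->1; deleted nodes (none); deleted edges (0,1,h); added nodes (none); added edges (0,1,g); result: nodes: 0:q, 1:q, 2:q edges: (0,1,g)
branch 2 step 1: rule r2; match: 0->0, 1->2, 2->1; deleted nodes (none); deleted edges (0,2,g); added nodes (none); added edges (0,1,g); result: nodes: 0:q, 1:q, 2:q edges: (0,1,g)
common:
nodes: 0:q, 1:q, 2:q
edges: (0,1,g)


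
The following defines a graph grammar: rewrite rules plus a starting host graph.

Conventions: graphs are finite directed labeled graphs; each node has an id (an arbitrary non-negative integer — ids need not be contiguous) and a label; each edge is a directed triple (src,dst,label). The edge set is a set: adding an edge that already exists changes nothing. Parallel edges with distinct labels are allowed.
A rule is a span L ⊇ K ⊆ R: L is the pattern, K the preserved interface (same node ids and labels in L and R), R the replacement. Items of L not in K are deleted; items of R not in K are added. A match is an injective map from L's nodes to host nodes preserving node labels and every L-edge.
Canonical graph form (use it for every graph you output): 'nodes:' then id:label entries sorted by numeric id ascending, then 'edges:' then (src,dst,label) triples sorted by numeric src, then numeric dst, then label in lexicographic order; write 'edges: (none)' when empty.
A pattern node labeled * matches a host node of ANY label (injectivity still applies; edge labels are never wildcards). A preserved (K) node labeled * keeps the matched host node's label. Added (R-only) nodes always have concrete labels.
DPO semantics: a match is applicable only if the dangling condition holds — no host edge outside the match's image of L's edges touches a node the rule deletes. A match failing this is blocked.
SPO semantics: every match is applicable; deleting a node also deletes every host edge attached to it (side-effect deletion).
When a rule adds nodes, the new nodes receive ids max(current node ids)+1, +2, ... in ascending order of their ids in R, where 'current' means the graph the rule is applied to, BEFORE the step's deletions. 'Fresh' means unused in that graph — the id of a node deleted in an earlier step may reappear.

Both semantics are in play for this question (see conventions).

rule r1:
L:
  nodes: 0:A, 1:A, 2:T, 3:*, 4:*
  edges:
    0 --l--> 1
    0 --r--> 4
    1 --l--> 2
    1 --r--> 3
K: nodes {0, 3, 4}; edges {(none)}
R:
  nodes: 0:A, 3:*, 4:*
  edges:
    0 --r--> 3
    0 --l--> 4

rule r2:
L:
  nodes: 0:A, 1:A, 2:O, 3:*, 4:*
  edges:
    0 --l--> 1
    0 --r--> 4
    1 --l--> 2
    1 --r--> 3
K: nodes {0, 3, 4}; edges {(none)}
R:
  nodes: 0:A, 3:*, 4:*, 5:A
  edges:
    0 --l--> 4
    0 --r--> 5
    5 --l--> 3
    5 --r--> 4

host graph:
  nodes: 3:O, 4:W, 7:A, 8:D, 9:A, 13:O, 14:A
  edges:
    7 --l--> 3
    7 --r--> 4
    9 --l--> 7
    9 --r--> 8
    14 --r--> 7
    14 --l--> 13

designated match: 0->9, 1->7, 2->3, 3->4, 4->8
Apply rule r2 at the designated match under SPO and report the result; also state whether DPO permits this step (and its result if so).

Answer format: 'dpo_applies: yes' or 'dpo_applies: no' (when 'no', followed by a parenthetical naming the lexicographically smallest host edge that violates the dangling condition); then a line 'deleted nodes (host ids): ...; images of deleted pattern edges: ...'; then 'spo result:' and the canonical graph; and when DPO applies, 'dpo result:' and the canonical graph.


dpo_applies: no
(the rule deletes node 7, which keeps host edge (14,7,r) outside the match image — the dangling condition fails, DPO blocks; SPO proceeds and side-deletes such edges)
deleted nodes (host ids): 3, 7; images of deleted pattern edges: (7,3,l); (7,4,r); (9,7,l); (9,8,r)
spo result:
nodes: 4:W, 8:D, 9:A, 13:O, 14:A, 15:A
edges: (9,8,l); (9,15,r); (14,13,l); (15,4,l); (15,8,r)


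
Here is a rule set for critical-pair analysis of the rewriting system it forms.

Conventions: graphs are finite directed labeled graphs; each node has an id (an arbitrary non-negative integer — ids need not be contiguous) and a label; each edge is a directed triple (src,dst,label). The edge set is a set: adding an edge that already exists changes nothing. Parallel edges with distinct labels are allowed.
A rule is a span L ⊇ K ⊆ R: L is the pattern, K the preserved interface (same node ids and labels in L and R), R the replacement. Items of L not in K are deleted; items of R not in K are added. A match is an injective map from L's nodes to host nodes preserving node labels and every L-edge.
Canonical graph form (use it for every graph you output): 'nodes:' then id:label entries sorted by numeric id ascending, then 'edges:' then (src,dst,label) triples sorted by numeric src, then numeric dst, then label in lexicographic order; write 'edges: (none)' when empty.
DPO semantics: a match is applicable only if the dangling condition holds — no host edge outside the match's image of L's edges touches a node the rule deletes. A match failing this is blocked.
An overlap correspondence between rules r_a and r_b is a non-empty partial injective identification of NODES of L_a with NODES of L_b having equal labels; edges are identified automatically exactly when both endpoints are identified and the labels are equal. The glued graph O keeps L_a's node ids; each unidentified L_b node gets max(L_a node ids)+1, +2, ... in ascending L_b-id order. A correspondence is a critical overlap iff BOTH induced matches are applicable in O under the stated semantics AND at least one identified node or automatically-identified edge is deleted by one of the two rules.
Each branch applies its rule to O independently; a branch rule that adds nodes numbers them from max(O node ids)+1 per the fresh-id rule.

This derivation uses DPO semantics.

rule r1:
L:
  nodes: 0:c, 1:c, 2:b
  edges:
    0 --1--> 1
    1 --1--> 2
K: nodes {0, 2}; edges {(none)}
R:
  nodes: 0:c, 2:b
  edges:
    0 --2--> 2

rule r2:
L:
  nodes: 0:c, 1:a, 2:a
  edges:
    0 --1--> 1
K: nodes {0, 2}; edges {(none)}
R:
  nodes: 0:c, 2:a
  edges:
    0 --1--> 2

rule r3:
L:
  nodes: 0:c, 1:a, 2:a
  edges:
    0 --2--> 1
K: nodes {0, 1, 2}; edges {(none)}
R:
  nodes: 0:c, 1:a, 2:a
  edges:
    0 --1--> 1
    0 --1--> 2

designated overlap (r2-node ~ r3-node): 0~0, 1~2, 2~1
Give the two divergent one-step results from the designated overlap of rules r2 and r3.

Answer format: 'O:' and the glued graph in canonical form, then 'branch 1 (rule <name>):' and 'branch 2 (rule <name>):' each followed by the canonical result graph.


O:
nodes: 0:c, 1:a, 2:a
edges: (0,1,1); (0,2,2)
branch 1 (rule r2):
nodes: 0:c, 2:a
edges: (0,2,1); (0,2,2)
branch 2 (rule r3):
nodes: 0:c, 1:a, 2:a
edges: (0,1,1); (0,2,1)
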